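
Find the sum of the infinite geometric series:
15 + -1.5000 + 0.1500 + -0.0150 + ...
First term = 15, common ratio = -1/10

For |r| < 1, S = a / (1 - r)
S = 15 / (1 - (-1/10))
S = 15 / (11/10)
S = 150/11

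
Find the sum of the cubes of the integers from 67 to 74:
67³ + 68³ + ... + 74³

Use ∑_{k=1}^{n} k³ = [n(n+1)/2]², then subtract the first 66 terms.
∑_{k=1}^{74} k³ = [74×75/2]² = 2775² = 7700625
∑_{k=1}^{66} k³ = [66×67/2]² = 2211² = 4888521
∑_{k=67}^{74} k³ = 7700625 - 4888521 = 2812104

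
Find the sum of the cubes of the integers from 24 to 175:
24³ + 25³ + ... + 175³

Use ∑_{k=1}^{n} k³ = [n(n+1)/2]², then subtract the first 23 terms.
∑_{k=1}^{175} k³ = [175×176/2]² = 15400² = 237160000
∑_{k=1}^{23} k³ = [23×24/2]² = 276² = 76176
∑_{k=24}^{175} k³ = 237160000 - 76176 = 237083824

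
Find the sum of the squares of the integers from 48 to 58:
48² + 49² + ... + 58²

Use ∑_{k=1}^{n} k² = n(n+1)(2n+1)/6, then subtract the first 47 terms.
∑_{k=1}^{58} k² = 58×59×117/6 = 66729
∑_{k=1}^{47} k² = 47×48×95/6 = 35720
∑_{k=48}^{58} k² = 66729 - 35720 = 31009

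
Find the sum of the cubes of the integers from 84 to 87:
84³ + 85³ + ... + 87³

Use ∑_{k=1}^{n} k³ = [n(n+1)/2]², then subtract the first 83 terms.
∑_{k=1}^{87} k³ = [87×88/2]² = 3828² = 14653584
∑_{k=1}^{83} k³ = [83×84/2]² = 3486² = 12152196
∑_{k=84}^{87} k³ = 14653584 - 12152196 = 2501388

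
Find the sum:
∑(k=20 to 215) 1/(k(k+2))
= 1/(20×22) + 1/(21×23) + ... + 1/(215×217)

Partial fractions: 1/(k(k+2)) = (1/2)[1/k - 1/(k+2)]
Telescoping leaves the first two and last two terms:
= (1/2)[1/20 + 1/21 - 1/216 - 1/217]
= 2959/66960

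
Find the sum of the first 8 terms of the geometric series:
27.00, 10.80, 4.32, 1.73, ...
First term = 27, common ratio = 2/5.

Sₙ = a(1 - rⁿ) / (1 - r)
S_8 = 27(1 - (2/5)^8) / (1 - (2/5))
S_8 = 27(1 - (256/390625)) / (3/5)
S_8 = 3513321/78125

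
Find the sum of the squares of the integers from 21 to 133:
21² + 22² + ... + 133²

Use ∑_{k=1}^{n} k² = n(n+1)(2n+1)/6, then subtract the first 20 terms.
∑_{k=1}^{133} k² = 133×134×267/6 = 793079
∑_{k=1}^{20} k² = 20×21×41/6 = 2870
∑_{k=21}^{133} k² = 793079 - 2870 = 790209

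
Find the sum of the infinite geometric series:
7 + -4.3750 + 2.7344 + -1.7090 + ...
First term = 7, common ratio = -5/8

For |r| < 1, S = a / (1 - r)
S = 7 / (1 - (-5/8))
S = 7 / (13/8)
S = 56/13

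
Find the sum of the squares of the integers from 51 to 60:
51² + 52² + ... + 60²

Use ∑_{k=1}^{n} k² = n(n+1)(2n+1)/6, then subtract the first 50 terms.
∑_{k=1}^{60} k² = 60×61×121/6 = 73810
∑_{k=1}^{50} k² = 50×51×101/6 = 42925
∑_{k=51}^{60} k² = 73810 - 42925 = 30885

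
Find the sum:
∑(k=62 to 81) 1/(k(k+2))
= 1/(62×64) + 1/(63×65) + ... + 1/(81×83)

Partial fractions: 1/(k(k+2)) = (1/2)[1/k - 1/(k+2)]
Telescoping leaves the first two and last two terms:
= (1/2)[1/62 + 1/63 - 1/82 - 1/83]
= 51565/13292118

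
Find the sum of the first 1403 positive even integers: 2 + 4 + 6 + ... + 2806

Sum of first n even numbers = n(n+1)
= 1403×1404
= 1969812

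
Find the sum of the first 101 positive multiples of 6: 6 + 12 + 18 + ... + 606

Factor out 6: = 6(1 + 2 + ... + 101) = 6 × n(n+1)/2
= 6 × 101×102/2
= 6 × 5151
= 30906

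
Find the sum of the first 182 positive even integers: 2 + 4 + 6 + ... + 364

Sum of first n even numbers = n(n+1)
= 182×183
= 33306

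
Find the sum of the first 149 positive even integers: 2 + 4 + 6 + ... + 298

Sum of first n even numbers = n(n+1)
= 149×150
= 22350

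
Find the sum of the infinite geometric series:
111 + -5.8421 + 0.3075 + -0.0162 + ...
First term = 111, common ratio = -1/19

For |r| < 1, S = a / (1 - r)
S = 111 / (1 - (-1/19))
S = 111 / (20/19)
S = 2109/20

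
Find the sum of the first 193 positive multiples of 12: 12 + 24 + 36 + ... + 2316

Factor out 12: = 12(1 + 2 + ... + 193) = 12 × n(n+1)/2
= 12 × 193×194/2
= 12 × 18721
= 224652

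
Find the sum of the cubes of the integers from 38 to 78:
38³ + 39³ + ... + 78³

Use ∑_{k=1}^{n} k³ = [n(n+1)/2]², then subtract the first 37 terms.
∑_{k=1}^{78} k³ = [78×79/2]² = 3081² = 9492561
∑_{k=1}^{37} k³ = [37×38/2]² = 703² = 494209
∑_{k=38}^{78} k³ = 9492561 - 494209 = 8998352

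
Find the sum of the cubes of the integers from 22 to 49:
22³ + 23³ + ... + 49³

Use ∑_{k=1}^{n} k³ = [n(n+1)/2]², then subtract the first 21 terms.
∑_{k=1}^{49} k³ = [49×50/2]² = 1225² = 1500625
∑_{k=1}^{21} k³ = [21×22/2]² = 231² = 53361
∑_{k=22}^{49} k³ = 1500625 - 53361 = 1447264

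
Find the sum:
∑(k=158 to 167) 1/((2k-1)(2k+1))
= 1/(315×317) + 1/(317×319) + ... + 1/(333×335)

Partial fractions: 1/((2k-1)(2k+1)) = (1/2)[1/(2k-1) - 1/(2k+1)]
The series telescopes:
= (1/2)[1/315 - 1/335]
= 2/21105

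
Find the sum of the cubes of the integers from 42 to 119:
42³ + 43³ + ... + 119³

Use ∑_{k=1}^{n} k³ = [n(n+1)/2]², then subtract the first 41 terms.
∑_{k=1}^{119} k³ = [119×120/2]² = 7140² = 50979600
∑_{k=1}^{41} k³ = [41×42/2]² = 861² = 741321
∑_{k=42}^{119} k³ = 50979600 - 741321 = 50238279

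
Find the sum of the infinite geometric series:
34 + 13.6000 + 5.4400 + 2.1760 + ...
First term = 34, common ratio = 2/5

For |r| < 1, S = a / (1 - r)
S = 34 / (1 - (2/5))
S = 34 / (3/5)
S = 170/3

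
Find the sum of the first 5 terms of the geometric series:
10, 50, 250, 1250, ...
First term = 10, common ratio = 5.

Sₙ = a(1 - rⁿ) / (1 - r)
S_5 = 10(1 - 5^5) / (1 - 5)
S_5 = 10(1 - 3125) / (-4)
S_5 = 7810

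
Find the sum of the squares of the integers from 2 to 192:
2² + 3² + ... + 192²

Use ∑_{k=1}^{n} k² = n(n+1)(2n+1)/6, then subtract the first 1 terms.
∑_{k=1}^{192} k² = 192×193×385/6 = 2377760
∑_{k=1}^{1} k² = 1×2×3/6 = 1
∑_{k=2}^{192} k² = 2377760 - 1 = 2377759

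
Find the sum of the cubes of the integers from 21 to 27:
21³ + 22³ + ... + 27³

Use ∑_{k=1}^{n} k³ = [n(n+1)/2]², then subtract the first 20 terms.
∑_{k=1}^{27} k³ = [27×28/2]² = 378² = 142884
∑_{k=1}^{20} k³ = [20×21/2]² = 210² = 44100
∑_{k=21}^{27} k³ = 142884 - 44100 = 98784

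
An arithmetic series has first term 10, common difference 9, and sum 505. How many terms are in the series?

Using S = n/2 × [2a + (n-1)d]
505 = n/2 × [2(10) + (n-1)(9)]
505 = n/2 × [20 + 9n - 9]
1010 = n × [11 + 9n]
9n² + (11)n - 1010 = 0
Discriminant: Δ = (11)² - 4(9)(-1010) = 121 + 36360 = 36481
√Δ = 191
n = [-(11) + √Δ] / (2·9) = (-11 + 191) / 18 = 180 / 18 = 10
(The negative root is discarded since n must be a positive integer.)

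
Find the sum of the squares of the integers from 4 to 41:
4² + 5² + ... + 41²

Use ∑_{k=1}^{n} k² = n(n+1)(2n+1)/6, then subtract the first 3 terms.
∑_{k=1}^{41} k² = 41×42×83/6 = 23821
∑_{k=1}^{3} k² = 3×4×7/6 = 14
∑_{k=4}^{41} k² = 23821 - 14 = 23807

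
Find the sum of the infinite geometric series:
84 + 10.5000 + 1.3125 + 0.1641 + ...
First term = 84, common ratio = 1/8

For |r| < 1, S = a / (1 - r)
S = 84 / (1 - (1/8))
S = 84 / (7/8)
S = 96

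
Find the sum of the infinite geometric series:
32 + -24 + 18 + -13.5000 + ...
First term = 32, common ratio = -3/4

For |r| < 1, S = a / (1 - r)
S = 32 / (1 - (-3/4))
S = 32 / (7/4)
S = 128/7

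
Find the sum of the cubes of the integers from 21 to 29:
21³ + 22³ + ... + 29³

Use ∑_{k=1}^{n} k³ = [n(n+1)/2]², then subtract the first 20 terms.
∑_{k=1}^{29} k³ = [29×30/2]² = 435² = 189225
∑_{k=1}^{20} k³ = [20×21/2]² = 210² = 44100
∑_{k=21}^{29} k³ = 189225 - 44100 = 145125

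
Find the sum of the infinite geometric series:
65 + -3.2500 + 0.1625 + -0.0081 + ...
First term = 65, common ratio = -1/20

For |r| < 1, S = a / (1 - r)
S = 65 / (1 - (-1/20))
S = 65 / (21/20)
S = 1300/21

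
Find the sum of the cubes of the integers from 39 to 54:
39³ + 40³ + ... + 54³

Use ∑_{k=1}^{n} k³ = [n(n+1)/2]², then subtract the first 38 terms.
∑_{k=1}^{54} k³ = [54×55/2]² = 1485² = 2205225
∑_{k=1}^{38} k³ = [38×39/2]² = 741² = 549081
∑_{k=39}^{54} k³ = 2205225 - 549081 = 1656144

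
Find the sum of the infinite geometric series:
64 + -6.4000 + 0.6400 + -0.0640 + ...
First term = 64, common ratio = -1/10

For |r| < 1, S = a / (1 - r)
S = 64 / (1 - (-1/10))
S = 64 / (11/10)
S = 640/11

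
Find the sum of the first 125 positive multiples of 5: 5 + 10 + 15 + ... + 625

Factor out 5: = 5(1 + 2 + ... + 125) = 5 × n(n+1)/2
= 5 × 125×126/2
= 5 × 7875
= 39375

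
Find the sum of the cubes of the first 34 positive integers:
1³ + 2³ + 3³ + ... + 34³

Formula: ∑k³ = [n(n+1)/2]²
= [34×35/2]²
= 595²
= 354025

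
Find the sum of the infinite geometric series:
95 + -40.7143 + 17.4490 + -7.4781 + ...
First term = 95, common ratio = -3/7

For |r| < 1, S = a / (1 - r)
S = 95 / (1 - (-3/7))
S = 95 / (10/7)
S = 133/2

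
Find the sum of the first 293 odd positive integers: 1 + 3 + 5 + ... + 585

Sum of first n odd numbers = n²
= 293²
= 85849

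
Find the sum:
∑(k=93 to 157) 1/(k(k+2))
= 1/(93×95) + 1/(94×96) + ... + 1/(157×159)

Partial fractions: 1/(k(k+2)) = (1/2)[1/k - 1/(k+2)]
Telescoping leaves the first two and last two terms:
= (1/2)[1/93 + 1/94 - 1/158 - 1/159]
= 80275/18301377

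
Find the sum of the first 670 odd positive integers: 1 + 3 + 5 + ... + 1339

Sum of first n odd numbers = n²
= 670²
= 448900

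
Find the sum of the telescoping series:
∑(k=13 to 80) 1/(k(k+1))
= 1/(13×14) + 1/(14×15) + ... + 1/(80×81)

Partial fractions: 1/(k(k+1)) = 1/k - 1/(k+1)
The series telescopes:
= (1/13 - 1/14) + (1/14 - 1/15) + ... + (1/80 - 1/81)
= 1/13 - 1/81
= 68/1053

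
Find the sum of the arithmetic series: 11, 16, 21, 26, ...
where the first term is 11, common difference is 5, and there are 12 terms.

Sₙ = n/2 × (first + last)
Last term = a + (n-1)d = 11 + (12-1)×5 = 66
S_12 = 12/2 × (11 + 66)
S_12 = 12/2 × 77 = 462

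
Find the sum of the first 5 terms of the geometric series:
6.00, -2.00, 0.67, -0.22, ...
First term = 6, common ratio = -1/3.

Sₙ = a(1 - rⁿ) / (1 - r)
S_5 = 6(1 - (-1/3)^5) / (1 - (-1/3))
S_5 = 6(1 - (-1/243)) / (4/3)
S_5 = 122/27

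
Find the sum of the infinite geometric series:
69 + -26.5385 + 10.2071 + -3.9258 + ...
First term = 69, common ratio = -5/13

For |r| < 1, S = a / (1 - r)
S = 69 / (1 - (-5/13))
S = 69 / (18/13)
S = 299/6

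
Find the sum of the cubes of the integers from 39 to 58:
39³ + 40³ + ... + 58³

Use ∑_{k=1}^{n} k³ = [n(n+1)/2]², then subtract the first 38 terms.
∑_{k=1}^{58} k³ = [58×59/2]² = 1711² = 2927521
∑_{k=1}^{38} k³ = [38×39/2]² = 741² = 549081
∑_{k=39}^{58} k³ = 2927521 - 549081 = 2378440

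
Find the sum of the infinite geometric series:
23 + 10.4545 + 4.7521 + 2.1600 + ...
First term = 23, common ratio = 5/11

For |r| < 1, S = a / (1 - r)
S = 23 / (1 - (5/11))
S = 23 / (6/11)
S = 253/6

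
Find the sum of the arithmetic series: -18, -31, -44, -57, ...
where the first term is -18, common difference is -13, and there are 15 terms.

Sₙ = n/2 × (first + last)
Last term = a + (n-1)d = -18 + (15-1)×(-13) = -200
S_15 = 15/2 × (-18 + (-200))
S_15 = 15/2 × (-218) = -1635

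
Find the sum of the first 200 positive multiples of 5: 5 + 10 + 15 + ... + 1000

Factor out 5: = 5(1 + 2 + ... + 200) = 5 × n(n+1)/2
= 5 × 200×201/2
= 5 × 20100
= 100500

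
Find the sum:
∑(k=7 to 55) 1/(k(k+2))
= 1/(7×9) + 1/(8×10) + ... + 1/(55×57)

Partial fractions: 1/(k(k+2)) = (1/2)[1/k - 1/(k+2)]
Telescoping leaves the first two and last two terms:
= (1/2)[1/7 + 1/8 - 1/56 - 1/57]
= 53/456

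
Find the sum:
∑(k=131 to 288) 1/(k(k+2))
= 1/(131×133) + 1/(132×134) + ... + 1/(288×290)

Partial fractions: 1/(k(k+2)) = (1/2)[1/k - 1/(k+2)]
Telescoping leaves the first two and last two terms:
= (1/2)[1/131 + 1/132 - 1/289 - 1/290]
= 6014981/1449242520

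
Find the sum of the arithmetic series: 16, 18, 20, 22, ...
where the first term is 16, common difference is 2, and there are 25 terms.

Sₙ = n/2 × (first + last)
Last term = a + (n-1)d = 16 + (25-1)×2 = 64
S_25 = 25/2 × (16 + 64)
S_25 = 25/2 × 80 = 1000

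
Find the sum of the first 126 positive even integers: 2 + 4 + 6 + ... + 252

Sum of first n even numbers = n(n+1)
= 126×127
= 16002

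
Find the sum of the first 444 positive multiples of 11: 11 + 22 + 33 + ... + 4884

Factor out 11: = 11(1 + 2 + ... + 444) = 11 × n(n+1)/2
= 11 × 444×445/2
= 11 × 98790
= 1086690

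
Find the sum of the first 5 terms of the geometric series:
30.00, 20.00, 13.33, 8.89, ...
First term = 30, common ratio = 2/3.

Sₙ = a(1 - rⁿ) / (1 - r)
S_5 = 30(1 - (2/3)^5) / (1 - (2/3))
S_5 = 30(1 - (32/243)) / (1/3)
S_5 = 2110/27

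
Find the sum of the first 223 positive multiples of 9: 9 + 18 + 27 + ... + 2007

Factor out 9: = 9(1 + 2 + ... + 223) = 9 × n(n+1)/2
= 9 × 223×224/2
= 9 × 24976
= 224784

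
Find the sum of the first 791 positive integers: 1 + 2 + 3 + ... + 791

Formula: ∑k = n(n+1)/2
= 791×792/2
= 626472/2
= 313236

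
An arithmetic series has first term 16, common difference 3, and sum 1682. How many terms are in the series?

Using S = n/2 × [2a + (n-1)d]
1682 = n/2 × [2(16) + (n-1)(3)]
1682 = n/2 × [32 + 3n - 3]
3364 = n × [29 + 3n]
3n² + (29)n - 3364 = 0
Discriminant: Δ = (29)² - 4(3)(-3364) = 841 + 40368 = 41209
√Δ = 203
n = [-(29) + √Δ] / (2·3) = (-29 + 203) / 6 = 174 / 6 = 29
(The negative root is discarded since n must be a positive integer.)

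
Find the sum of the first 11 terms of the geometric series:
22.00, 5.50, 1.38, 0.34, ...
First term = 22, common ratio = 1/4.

Sₙ = a(1 - rⁿ) / (1 - r)
S_11 = 22(1 - (1/4)^11) / (1 - (1/4))
S_11 = 22(1 - (1/4194304)) / (3/4)
S_11 = 15379111/524288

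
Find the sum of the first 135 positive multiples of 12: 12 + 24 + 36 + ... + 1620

Factor out 12: = 12(1 + 2 + ... + 135) = 12 × n(n+1)/2
= 12 × 135×136/2
= 12 × 9180
= 110160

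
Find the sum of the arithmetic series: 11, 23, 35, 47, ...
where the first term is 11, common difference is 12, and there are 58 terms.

Sₙ = n/2 × (first + last)
Last term = a + (n-1)d = 11 + (58-1)×12 = 695
S_58 = 58/2 × (11 + 695)
S_58 = 58/2 × 706 = 20474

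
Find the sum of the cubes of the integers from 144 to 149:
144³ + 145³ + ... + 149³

Use ∑_{k=1}^{n} k³ = [n(n+1)/2]², then subtract the first 143 terms.
∑_{k=1}^{149} k³ = [149×150/2]² = 11175² = 124880625
∑_{k=1}^{143} k³ = [143×144/2]² = 10296² = 106007616
∑_{k=144}^{149} k³ = 124880625 - 106007616 = 18873009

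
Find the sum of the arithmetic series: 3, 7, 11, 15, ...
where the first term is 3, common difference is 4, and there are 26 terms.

Sₙ = n/2 × (first + last)
Last term = a + (n-1)d = 3 + (26-1)×4 = 103
S_26 = 26/2 × (3 + 103)
S_26 = 26/2 × 106 = 1378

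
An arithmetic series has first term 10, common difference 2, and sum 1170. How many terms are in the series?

Using S = n/2 × [2a + (n-1)d]
1170 = n/2 × [2(10) + (n-1)(2)]
1170 = n/2 × [20 + 2n - 2]
2340 = n × [18 + 2n]
2n² + (18)n - 2340 = 0
Discriminant: Δ = (18)² - 4(2)(-2340) = 324 + 18720 = 19044
√Δ = 138
n = [-(18) + √Δ] / (2·2) = (-18 + 138) / 4 = 120 / 4 = 30
(The negative root is discarded since n must be a positive integer.)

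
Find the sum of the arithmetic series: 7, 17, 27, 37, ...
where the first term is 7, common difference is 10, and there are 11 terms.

Sₙ = n/2 × (first + last)
Last term = a + (n-1)d = 7 + (11-1)×10 = 107
S_11 = 11/2 × (7 + 107)
S_11 = 11/2 × 114 = 627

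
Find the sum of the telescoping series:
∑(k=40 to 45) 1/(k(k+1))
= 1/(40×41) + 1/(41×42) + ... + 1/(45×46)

Partial fractions: 1/(k(k+1)) = 1/k - 1/(k+1)
The series telescopes:
= (1/40 - 1/41) + (1/41 - 1/42) + ... + (1/45 - 1/46)
= 1/40 - 1/46
= 3/920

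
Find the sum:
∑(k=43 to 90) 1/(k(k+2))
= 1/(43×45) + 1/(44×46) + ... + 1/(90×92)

Partial fractions: 1/(k(k+2)) = (1/2)[1/k - 1/(k+2)]
Telescoping leaves the first two and last two terms:
= (1/2)[1/43 + 1/44 - 1/91 - 1/92]
= 23883/1979978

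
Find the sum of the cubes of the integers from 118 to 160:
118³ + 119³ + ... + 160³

Use ∑_{k=1}^{n} k³ = [n(n+1)/2]², then subtract the first 117 terms.
∑_{k=1}^{160} k³ = [160×161/2]² = 12880² = 165894400
∑_{k=1}^{117} k³ = [117×118/2]² = 6903² = 47651409
∑_{k=118}^{160} k³ = 165894400 - 47651409 = 118242991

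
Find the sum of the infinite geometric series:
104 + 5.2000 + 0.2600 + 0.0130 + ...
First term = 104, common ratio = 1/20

For |r| < 1, S = a / (1 - r)
S = 104 / (1 - (1/20))
S = 104 / (19/20)
S = 2080/19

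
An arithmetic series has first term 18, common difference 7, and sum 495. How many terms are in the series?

Using S = n/2 × [2a + (n-1)d]
495 = n/2 × [2(18) + (n-1)(7)]
495 = n/2 × [36 + 7n - 7]
990 = n × [29 + 7n]
7n² + (29)n - 990 = 0
Discriminant: Δ = (29)² - 4(7)(-990) = 841 + 27720 = 28561
√Δ = 169
n = [-(29) + √Δ] / (2·7) = (-29 + 169) / 14 = 140 / 14 = 10
(The negative root is discarded since n must be a positive integer.)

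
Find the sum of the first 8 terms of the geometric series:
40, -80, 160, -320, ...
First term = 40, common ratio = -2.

Sₙ = a(1 - rⁿ) / (1 - r)
S_8 = 40(1 - (-2)^8) / (1 - (-2))
S_8 = 40(1 - 256) / (3)
S_8 = -3400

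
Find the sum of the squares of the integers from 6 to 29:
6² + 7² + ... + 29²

Use ∑_{k=1}^{n} k² = n(n+1)(2n+1)/6, then subtract the first 5 terms.
∑_{k=1}^{29} k² = 29×30×59/6 = 8555
∑_{k=1}^{5} k² = 5×6×11/6 = 55
∑_{k=6}^{29} k² = 8555 - 55 = 8500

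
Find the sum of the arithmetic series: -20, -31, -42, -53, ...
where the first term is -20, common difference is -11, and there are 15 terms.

Sₙ = n/2 × (first + last)
Last term = a + (n-1)d = -20 + (15-1)×(-11) = -174
S_15 = 15/2 × (-20 + (-174))
S_15 = 15/2 × (-194) = -1455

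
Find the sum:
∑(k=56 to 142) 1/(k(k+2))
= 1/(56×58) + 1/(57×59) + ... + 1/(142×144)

Partial fractions: 1/(k(k+2)) = (1/2)[1/k - 1/(k+2)]
Telescoping leaves the first two and last two terms:
= (1/2)[1/56 + 1/57 - 1/143 - 1/144]
= 58783/5477472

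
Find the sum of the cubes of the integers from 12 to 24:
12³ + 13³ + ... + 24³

Use ∑_{k=1}^{n} k³ = [n(n+1)/2]², then subtract the first 11 terms.
∑_{k=1}^{24} k³ = [24×25/2]² = 300² = 90000
∑_{k=1}^{11} k³ = [11×12/2]² = 66² = 4356
∑_{k=12}^{24} k³ = 90000 - 4356 = 85644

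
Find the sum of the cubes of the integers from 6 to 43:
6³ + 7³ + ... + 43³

Use ∑_{k=1}^{n} k³ = [n(n+1)/2]², then subtract the first 5 terms.
∑_{k=1}^{43} k³ = [43×44/2]² = 946² = 894916
∑_{k=1}^{5} k³ = [5×6/2]² = 15² = 225
∑_{k=6}^{43} k³ = 894916 - 225 = 894691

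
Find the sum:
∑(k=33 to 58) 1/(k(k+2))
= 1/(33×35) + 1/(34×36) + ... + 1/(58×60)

Partial fractions: 1/(k(k+2)) = (1/2)[1/k - 1/(k+2)]
Telescoping leaves the first two and last two terms:
= (1/2)[1/33 + 1/34 - 1/59 - 1/60]
= 5759/441320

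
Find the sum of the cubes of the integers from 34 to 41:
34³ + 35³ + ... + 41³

Use ∑_{k=1}^{n} k³ = [n(n+1)/2]², then subtract the first 33 terms.
∑_{k=1}^{41} k³ = [41×42/2]² = 861² = 741321
∑_{k=1}^{33} k³ = [33×34/2]² = 561² = 314721
∑_{k=34}^{41} k³ = 741321 - 314721 = 426600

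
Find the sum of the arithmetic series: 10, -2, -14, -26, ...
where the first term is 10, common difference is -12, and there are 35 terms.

Sₙ = n/2 × (first + last)
Last term = a + (n-1)d = 10 + (35-1)×(-12) = -398
S_35 = 35/2 × (10 + (-398))
S_35 = 35/2 × (-388) = -6790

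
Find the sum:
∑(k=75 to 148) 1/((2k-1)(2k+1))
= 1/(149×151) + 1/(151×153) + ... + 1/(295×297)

Partial fractions: 1/((2k-1)(2k+1)) = (1/2)[1/(2k-1) - 1/(2k+1)]
The series telescopes:
= (1/2)[1/149 - 1/297]
= 74/44253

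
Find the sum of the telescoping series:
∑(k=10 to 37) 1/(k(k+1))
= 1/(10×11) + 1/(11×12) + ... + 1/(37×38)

Partial fractions: 1/(k(k+1)) = 1/k - 1/(k+1)
The series telescopes:
= (1/10 - 1/11) + (1/11 - 1/12) + ... + (1/37 - 1/38)
= 1/10 - 1/38
= 7/95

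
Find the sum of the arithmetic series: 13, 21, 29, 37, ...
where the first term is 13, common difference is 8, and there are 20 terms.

Sₙ = n/2 × (first + last)
Last term = a + (n-1)d = 13 + (20-1)×8 = 165
S_20 = 20/2 × (13 + 165)
S_20 = 20/2 × 178 = 1780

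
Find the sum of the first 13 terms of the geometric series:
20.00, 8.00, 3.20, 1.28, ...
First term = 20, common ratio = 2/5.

Sₙ = a(1 - rⁿ) / (1 - r)
S_13 = 20(1 - (2/5)^13) / (1 - (2/5))
S_13 = 20(1 - (8192/1220703125)) / (3/5)
S_13 = 1627593244/48828125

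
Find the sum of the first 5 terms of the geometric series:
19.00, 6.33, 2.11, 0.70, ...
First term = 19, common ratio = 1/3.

Sₙ = a(1 - rⁿ) / (1 - r)
S_5 = 19(1 - (1/3)^5) / (1 - (1/3))
S_5 = 19(1 - (1/243)) / (2/3)
S_5 = 2299/81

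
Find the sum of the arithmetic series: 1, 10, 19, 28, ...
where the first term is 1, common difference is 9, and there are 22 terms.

Sₙ = n/2 × (first + last)
Last term = a + (n-1)d = 1 + (22-1)×9 = 190
S_22 = 22/2 × (1 + 190)
S_22 = 22/2 × 191 = 2101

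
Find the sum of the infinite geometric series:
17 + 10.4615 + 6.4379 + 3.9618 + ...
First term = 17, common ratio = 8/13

For |r| < 1, S = a / (1 - r)
S = 17 / (1 - (8/13))
S = 17 / (5/13)
S = 221/5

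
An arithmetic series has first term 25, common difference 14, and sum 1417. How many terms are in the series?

Using S = n/2 × [2a + (n-1)d]
1417 = n/2 × [2(25) + (n-1)(14)]
1417 = n/2 × [50 + 14n - 14]
2834 = n × [36 + 14n]
14n² + (36)n - 2834 = 0
Discriminant: Δ = (36)² - 4(14)(-2834) = 1296 + 158704 = 160000
√Δ = 400
n = [-(36) + √Δ] / (2·14) = (-36 + 400) / 28 = 364 / 28 = 13
(The negative root is discarded since n must be a positive integer.)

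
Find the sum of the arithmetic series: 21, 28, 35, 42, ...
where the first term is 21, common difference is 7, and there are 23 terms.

Sₙ = n/2 × (first + last)
Last term = a + (n-1)d = 21 + (23-1)×7 = 175
S_23 = 23/2 × (21 + 175)
S_23 = 23/2 × 196 = 2254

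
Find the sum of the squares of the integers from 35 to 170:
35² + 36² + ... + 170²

Use ∑_{k=1}^{n} k² = n(n+1)(2n+1)/6, then subtract the first 34 terms.
∑_{k=1}^{170} k² = 170×171×341/6 = 1652145
∑_{k=1}^{34} k² = 34×35×69/6 = 13685
∑_{k=35}^{170} k² = 1652145 - 13685 = 1638460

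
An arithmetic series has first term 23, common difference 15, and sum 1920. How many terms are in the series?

Using S = n/2 × [2a + (n-1)d]
1920 = n/2 × [2(23) + (n-1)(15)]
1920 = n/2 × [46 + 15n - 15]
3840 = n × [31 + 15n]
15n² + (31)n - 3840 = 0
Discriminant: Δ = (31)² - 4(15)(-3840) = 961 + 230400 = 231361
√Δ = 481
n = [-(31) + √Δ] / (2·15) = (-31 + 481) / 30 = 450 / 30 = 15
(The negative root is discarded since n must be a positive integer.)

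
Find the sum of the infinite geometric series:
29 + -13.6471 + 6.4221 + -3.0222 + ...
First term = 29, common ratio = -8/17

For |r| < 1, S = a / (1 - r)
S = 29 / (1 - (-8/17))
S = 29 / (25/17)
S = 493/25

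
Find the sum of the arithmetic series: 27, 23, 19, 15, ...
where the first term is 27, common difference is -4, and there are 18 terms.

Sₙ = n/2 × (first + last)
Last term = a + (n-1)d = 27 + (18-1)×(-4) = -41
S_18 = 18/2 × (27 + (-41))
S_18 = 18/2 × (-14) = -126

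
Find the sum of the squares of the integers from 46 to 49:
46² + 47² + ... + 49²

Use ∑_{k=1}^{n} k² = n(n+1)(2n+1)/6, then subtract the first 45 terms.
∑_{k=1}^{49} k² = 49×50×99/6 = 40425
∑_{k=1}^{45} k² = 45×46×91/6 = 31395
∑_{k=46}^{49} k² = 40425 - 31395 = 9030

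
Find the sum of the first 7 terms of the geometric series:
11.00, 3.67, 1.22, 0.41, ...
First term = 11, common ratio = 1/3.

Sₙ = a(1 - rⁿ) / (1 - r)
S_7 = 11(1 - (1/3)^7) / (1 - (1/3))
S_7 = 11(1 - (1/2187)) / (2/3)
S_7 = 12023/729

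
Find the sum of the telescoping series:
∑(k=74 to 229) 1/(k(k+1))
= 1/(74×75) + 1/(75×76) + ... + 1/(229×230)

Partial fractions: 1/(k(k+1)) = 1/k - 1/(k+1)
The series telescopes:
= (1/74 - 1/75) + (1/75 - 1/76) + ... + (1/229 - 1/230)
= 1/74 - 1/230
= 39/4255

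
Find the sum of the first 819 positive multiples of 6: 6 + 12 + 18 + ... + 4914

Factor out 6: = 6(1 + 2 + ... + 819) = 6 × n(n+1)/2
= 6 × 819×820/2
= 6 × 335790
= 2014740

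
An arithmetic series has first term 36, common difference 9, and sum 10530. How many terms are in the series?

Using S = n/2 × [2a + (n-1)d]
10530 = n/2 × [2(36) + (n-1)(9)]
10530 = n/2 × [72 + 9n - 9]
21060 = n × [63 + 9n]
9n² + (63)n - 21060 = 0
Discriminant: Δ = (63)² - 4(9)(-21060) = 3969 + 758160 = 762129
√Δ = 873
n = [-(63) + √Δ] / (2·9) = (-63 + 873) / 18 = 810 / 18 = 45
(The negative root is discarded since n must be a positive integer.)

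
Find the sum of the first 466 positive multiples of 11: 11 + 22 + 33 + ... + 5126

Factor out 11: = 11(1 + 2 + ... + 466) = 11 × n(n+1)/2
= 11 × 466×467/2
= 11 × 108811
= 1196921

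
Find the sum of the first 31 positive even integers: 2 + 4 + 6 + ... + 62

Sum of first n even numbers = n(n+1)
= 31×32
= 992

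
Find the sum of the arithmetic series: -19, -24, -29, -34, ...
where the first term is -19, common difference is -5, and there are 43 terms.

Sₙ = n/2 × (first + last)
Last term = a + (n-1)d = -19 + (43-1)×(-5) = -229
S_43 = 43/2 × (-19 + (-229))
S_43 = 43/2 × (-248) = -5332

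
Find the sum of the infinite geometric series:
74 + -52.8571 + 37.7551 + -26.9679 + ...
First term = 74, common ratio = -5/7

For |r| < 1, S = a / (1 - r)
S = 74 / (1 - (-5/7))
S = 74 / (12/7)
S = 259/6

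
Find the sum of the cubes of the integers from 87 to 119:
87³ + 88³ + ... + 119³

Use ∑_{k=1}^{n} k³ = [n(n+1)/2]², then subtract the first 86 terms.
∑_{k=1}^{119} k³ = [119×120/2]² = 7140² = 50979600
∑_{k=1}^{86} k³ = [86×87/2]² = 3741² = 13995081
∑_{k=87}^{119} k³ = 50979600 - 13995081 = 36984519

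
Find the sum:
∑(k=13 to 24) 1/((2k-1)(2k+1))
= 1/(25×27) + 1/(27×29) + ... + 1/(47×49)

Partial fractions: 1/((2k-1)(2k+1)) = (1/2)[1/(2k-1) - 1/(2k+1)]
The series telescopes:
= (1/2)[1/25 - 1/49]
= 12/1225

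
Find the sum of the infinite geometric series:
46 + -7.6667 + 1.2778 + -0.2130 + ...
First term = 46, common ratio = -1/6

For |r| < 1, S = a / (1 - r)
S = 46 / (1 - (-1/6))
S = 46 / (7/6)
S = 276/7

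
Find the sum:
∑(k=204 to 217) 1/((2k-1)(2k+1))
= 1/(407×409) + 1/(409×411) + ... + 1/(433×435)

Partial fractions: 1/((2k-1)(2k+1)) = (1/2)[1/(2k-1) - 1/(2k+1)]
The series telescopes:
= (1/2)[1/407 - 1/435]
= 14/177045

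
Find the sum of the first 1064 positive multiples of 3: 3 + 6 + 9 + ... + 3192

Factor out 3: = 3(1 + 2 + ... + 1064) = 3 × n(n+1)/2
= 3 × 1064×1065/2
= 3 × 566580
= 1699740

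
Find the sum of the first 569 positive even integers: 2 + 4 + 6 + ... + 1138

Sum of first n even numbers = n(n+1)
= 569×570
= 324330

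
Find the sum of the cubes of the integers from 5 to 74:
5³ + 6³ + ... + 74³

Use ∑_{k=1}^{n} k³ = [n(n+1)/2]², then subtract the first 4 terms.
∑_{k=1}^{74} k³ = [74×75/2]² = 2775² = 7700625
∑_{k=1}^{4} k³ = [4×5/2]² = 10² = 100
∑_{k=5}^{74} k³ = 7700625 - 100 = 7700525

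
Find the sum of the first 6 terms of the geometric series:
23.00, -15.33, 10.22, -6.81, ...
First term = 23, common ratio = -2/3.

Sₙ = a(1 - rⁿ) / (1 - r)
S_6 = 23(1 - (-2/3)^6) / (1 - (-2/3))
S_6 = 23(1 - (64/729)) / (5/3)
S_6 = 3059/243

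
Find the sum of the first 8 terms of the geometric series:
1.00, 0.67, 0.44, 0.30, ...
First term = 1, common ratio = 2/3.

Sₙ = a(1 - rⁿ) / (1 - r)
S_8 = 1(1 - (2/3)^8) / (1 - (2/3))
S_8 = 1(1 - (256/6561)) / (1/3)
S_8 = 6305/2187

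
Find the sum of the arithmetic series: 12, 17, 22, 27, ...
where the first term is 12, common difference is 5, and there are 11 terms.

Sₙ = n/2 × (first + last)
Last term = a + (n-1)d = 12 + (11-1)×5 = 62
S_11 = 11/2 × (12 + 62)
S_11 = 11/2 × 74 = 407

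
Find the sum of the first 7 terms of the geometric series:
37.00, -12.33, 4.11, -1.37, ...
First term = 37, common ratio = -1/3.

Sₙ = a(1 - rⁿ) / (1 - r)
S_7 = 37(1 - (-1/3)^7) / (1 - (-1/3))
S_7 = 37(1 - (-1/2187)) / (4/3)
S_7 = 20239/729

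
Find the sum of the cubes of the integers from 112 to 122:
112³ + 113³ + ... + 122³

Use ∑_{k=1}^{n} k³ = [n(n+1)/2]², then subtract the first 111 terms.
∑_{k=1}^{122} k³ = [122×123/2]² = 7503² = 56295009
∑_{k=1}^{111} k³ = [111×112/2]² = 6216² = 38638656
∑_{k=112}^{122} k³ = 56295009 - 38638656 = 17656353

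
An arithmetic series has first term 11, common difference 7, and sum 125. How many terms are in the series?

Using S = n/2 × [2a + (n-1)d]
125 = n/2 × [2(11) + (n-1)(7)]
125 = n/2 × [22 + 7n - 7]
250 = n × [15 + 7n]
7n² + (15)n - 250 = 0
Discriminant: Δ = (15)² - 4(7)(-250) = 225 + 7000 = 7225
√Δ = 85
n = [-(15) + √Δ] / (2·7) = (-15 + 85) / 14 = 70 / 14 = 5
(The negative root is discarded since n must be a positive integer.)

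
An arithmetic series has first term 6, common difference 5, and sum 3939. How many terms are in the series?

Using S = n/2 × [2a + (n-1)d]
3939 = n/2 × [2(6) + (n-1)(5)]
3939 = n/2 × [12 + 5n - 5]
7878 = n × [7 + 5n]
5n² + (7)n - 7878 = 0
Discriminant: Δ = (7)² - 4(5)(-7878) = 49 + 157560 = 157609
√Δ = 397
n = [-(7) + √Δ] / (2·5) = (-7 + 397) / 10 = 390 / 10 = 39
(The negative root is discarded since n must be a positive integer.)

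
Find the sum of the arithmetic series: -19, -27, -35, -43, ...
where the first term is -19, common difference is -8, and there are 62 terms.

Sₙ = n/2 × (first + last)
Last term = a + (n-1)d = -19 + (62-1)×(-8) = -507
S_62 = 62/2 × (-19 + (-507))
S_62 = 62/2 × (-526) = -16306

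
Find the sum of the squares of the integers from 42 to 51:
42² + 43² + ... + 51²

Use ∑_{k=1}^{n} k² = n(n+1)(2n+1)/6, then subtract the first 41 terms.
∑_{k=1}^{51} k² = 51×52×103/6 = 45526
∑_{k=1}^{41} k² = 41×42×83/6 = 23821
∑_{k=42}^{51} k² = 45526 - 23821 = 21705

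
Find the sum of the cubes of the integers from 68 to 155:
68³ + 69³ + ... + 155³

Use ∑_{k=1}^{n} k³ = [n(n+1)/2]², then subtract the first 67 terms.
∑_{k=1}^{155} k³ = [155×156/2]² = 12090² = 146168100
∑_{k=1}^{67} k³ = [67×68/2]² = 2278² = 5189284
∑_{k=68}^{155} k³ = 146168100 - 5189284 = 140978816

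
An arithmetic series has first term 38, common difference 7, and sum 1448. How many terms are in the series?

Using S = n/2 × [2a + (n-1)d]
1448 = n/2 × [2(38) + (n-1)(7)]
1448 = n/2 × [76 + 7n - 7]
2896 = n × [69 + 7n]
7n² + (69)n - 2896 = 0
Discriminant: Δ = (69)² - 4(7)(-2896) = 4761 + 81088 = 85849
√Δ = 293
n = [-(69) + √Δ] / (2·7) = (-69 + 293) / 14 = 224 / 14 = 16
(The negative root is discarded since n must be a positive integer.)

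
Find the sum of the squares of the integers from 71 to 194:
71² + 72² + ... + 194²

Use ∑_{k=1}^{n} k² = n(n+1)(2n+1)/6, then subtract the first 70 terms.
∑_{k=1}^{194} k² = 194×195×389/6 = 2452645
∑_{k=1}^{70} k² = 70×71×141/6 = 116795
∑_{k=71}^{194} k² = 2452645 - 116795 = 2335850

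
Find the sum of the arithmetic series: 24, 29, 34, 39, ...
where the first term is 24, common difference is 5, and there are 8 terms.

Sₙ = n/2 × (first + last)
Last term = a + (n-1)d = 24 + (8-1)×5 = 59
S_8 = 8/2 × (24 + 59)
S_8 = 8/2 × 83 = 332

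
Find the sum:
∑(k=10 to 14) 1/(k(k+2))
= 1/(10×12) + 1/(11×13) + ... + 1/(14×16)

Partial fractions: 1/(k(k+2)) = (1/2)[1/k - 1/(k+2)]
Telescoping leaves the first two and last two terms:
= (1/2)[1/10 + 1/11 - 1/15 - 1/16]
= 163/5280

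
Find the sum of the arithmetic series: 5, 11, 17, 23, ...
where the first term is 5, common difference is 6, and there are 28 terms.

Sₙ = n/2 × (first + last)
Last term = a + (n-1)d = 5 + (28-1)×6 = 167
S_28 = 28/2 × (5 + 167)
S_28 = 28/2 × 172 = 2408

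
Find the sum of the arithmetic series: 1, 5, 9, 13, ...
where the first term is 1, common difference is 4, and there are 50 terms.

Sₙ = n/2 × (first + last)
Last term = a + (n-1)d = 1 + (50-1)×4 = 197
S_50 = 50/2 × (1 + 197)
S_50 = 50/2 × 198 = 4950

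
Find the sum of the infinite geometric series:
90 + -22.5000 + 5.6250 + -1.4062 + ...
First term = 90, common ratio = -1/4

For |r| < 1, S = a / (1 - r)
S = 90 / (1 - (-1/4))
S = 90 / (5/4)
S = 72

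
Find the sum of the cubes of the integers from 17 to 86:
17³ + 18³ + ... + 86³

Use ∑_{k=1}^{n} k³ = [n(n+1)/2]², then subtract the first 16 terms.
∑_{k=1}^{86} k³ = [86×87/2]² = 3741² = 13995081
∑_{k=1}^{16} k³ = [16×17/2]² = 136² = 18496
∑_{k=17}^{86} k³ = 13995081 - 18496 = 13976585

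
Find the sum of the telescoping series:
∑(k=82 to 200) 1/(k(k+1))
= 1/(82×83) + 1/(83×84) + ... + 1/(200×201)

Partial fractions: 1/(k(k+1)) = 1/k - 1/(k+1)
The series telescopes:
= (1/82 - 1/83) + (1/83 - 1/84) + ... + (1/200 - 1/201)
= 1/82 - 1/201
= 119/16482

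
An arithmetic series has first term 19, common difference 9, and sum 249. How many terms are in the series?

Using S = n/2 × [2a + (n-1)d]
249 = n/2 × [2(19) + (n-1)(9)]
249 = n/2 × [38 + 9n - 9]
498 = n × [29 + 9n]
9n² + (29)n - 498 = 0
Discriminant: Δ = (29)² - 4(9)(-498) = 841 + 17928 = 18769
√Δ = 137
n = [-(29) + √Δ] / (2·9) = (-29 + 137) / 18 = 108 / 18 = 6
(The negative root is discarded since n must be a positive integer.)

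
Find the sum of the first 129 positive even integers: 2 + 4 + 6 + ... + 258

Sum of first n even numbers = n(n+1)
= 129×130
= 16770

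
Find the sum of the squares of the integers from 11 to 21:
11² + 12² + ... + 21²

Use ∑_{k=1}^{n} k² = n(n+1)(2n+1)/6, then subtract the first 10 terms.
∑_{k=1}^{21} k² = 21×22×43/6 = 3311
∑_{k=1}^{10} k² = 10×11×21/6 = 385
∑_{k=11}^{21} k² = 3311 - 385 = 2926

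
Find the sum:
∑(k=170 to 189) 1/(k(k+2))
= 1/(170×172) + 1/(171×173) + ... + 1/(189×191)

Partial fractions: 1/(k(k+2)) = (1/2)[1/k - 1/(k+2)]
Telescoping leaves the first two and last two terms:
= (1/2)[1/170 + 1/171 - 1/190 - 1/191]
= 3419/5552370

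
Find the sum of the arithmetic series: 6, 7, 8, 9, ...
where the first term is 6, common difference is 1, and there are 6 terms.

Sₙ = n/2 × (first + last)
Last term = a + (n-1)d = 6 + (6-1)×1 = 11
S_6 = 6/2 × (6 + 11)
S_6 = 6/2 × 17 = 51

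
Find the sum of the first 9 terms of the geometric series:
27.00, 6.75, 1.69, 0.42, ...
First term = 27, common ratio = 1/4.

Sₙ = a(1 - rⁿ) / (1 - r)
S_9 = 27(1 - (1/4)^9) / (1 - (1/4))
S_9 = 27(1 - (1/262144)) / (3/4)
S_9 = 2359287/65536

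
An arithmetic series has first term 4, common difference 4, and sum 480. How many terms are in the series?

Using S = n/2 × [2a + (n-1)d]
480 = n/2 × [2(4) + (n-1)(4)]
480 = n/2 × [8 + 4n - 4]
960 = n × [4 + 4n]
4n² + (4)n - 960 = 0
Discriminant: Δ = (4)² - 4(4)(-960) = 16 + 15360 = 15376
√Δ = 124
n = [-(4) + √Δ] / (2·4) = (-4 + 124) / 8 = 120 / 8 = 15
(The negative root is discarded since n must be a positive integer.)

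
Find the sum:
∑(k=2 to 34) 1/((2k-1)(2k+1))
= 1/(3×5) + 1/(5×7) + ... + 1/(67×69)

Partial fractions: 1/((2k-1)(2k+1)) = (1/2)[1/(2k-1) - 1/(2k+1)]
The series telescopes:
= (1/2)[1/3 - 1/69]
= 11/69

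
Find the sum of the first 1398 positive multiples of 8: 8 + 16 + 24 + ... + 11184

Factor out 8: = 8(1 + 2 + ... + 1398) = 8 × n(n+1)/2
= 8 × 1398×1399/2
= 8 × 977901
= 7823208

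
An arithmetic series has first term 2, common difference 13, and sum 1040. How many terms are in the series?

Using S = n/2 × [2a + (n-1)d]
1040 = n/2 × [2(2) + (n-1)(13)]
1040 = n/2 × [4 + 13n - 13]
2080 = n × [-9 + 13n]
13n² + (-9)n - 2080 = 0
Discriminant: Δ = (-9)² - 4(13)(-2080) = 81 + 108160 = 108241
√Δ = 329
n = [-(-9) + √Δ] / (2·13) = (9 + 329) / 26 = 338 / 26 = 13
(The negative root is discarded since n must be a positive integer.)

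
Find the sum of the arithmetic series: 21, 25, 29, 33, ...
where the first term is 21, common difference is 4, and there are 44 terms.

Sₙ = n/2 × (first + last)
Last term = a + (n-1)d = 21 + (44-1)×4 = 193
S_44 = 44/2 × (21 + 193)
S_44 = 44/2 × 214 = 4708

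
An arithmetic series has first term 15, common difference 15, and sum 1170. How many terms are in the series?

Using S = n/2 × [2a + (n-1)d]
1170 = n/2 × [2(15) + (n-1)(15)]
1170 = n/2 × [30 + 15n - 15]
2340 = n × [15 + 15n]
15n² + (15)n - 2340 = 0
Discriminant: Δ = (15)² - 4(15)(-2340) = 225 + 140400 = 140625
√Δ = 375
n = [-(15) + √Δ] / (2·15) = (-15 + 375) / 30 = 360 / 30 = 12
(The negative root is discarded since n must be a positive integer.)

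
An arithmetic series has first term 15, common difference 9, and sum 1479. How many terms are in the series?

Using S = n/2 × [2a + (n-1)d]
1479 = n/2 × [2(15) + (n-1)(9)]
1479 = n/2 × [30 + 9n - 9]
2958 = n × [21 + 9n]
9n² + (21)n - 2958 = 0
Discriminant: Δ = (21)² - 4(9)(-2958) = 441 + 106488 = 106929
√Δ = 327
n = [-(21) + √Δ] / (2·9) = (-21 + 327) / 18 = 306 / 18 = 17
(The negative root is discarded since n must be a positive integer.)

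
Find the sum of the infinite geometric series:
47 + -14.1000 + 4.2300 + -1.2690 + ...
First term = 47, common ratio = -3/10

For |r| < 1, S = a / (1 - r)
S = 47 / (1 - (-3/10))
S = 47 / (13/10)
S = 470/13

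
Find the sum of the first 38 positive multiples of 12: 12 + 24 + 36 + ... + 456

Factor out 12: = 12(1 + 2 + ... + 38) = 12 × n(n+1)/2
= 12 × 38×39/2
= 12 × 741
= 8892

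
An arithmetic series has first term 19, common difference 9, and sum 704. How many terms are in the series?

Using S = n/2 × [2a + (n-1)d]
704 = n/2 × [2(19) + (n-1)(9)]
704 = n/2 × [38 + 9n - 9]
1408 = n × [29 + 9n]
9n² + (29)n - 1408 = 0
Discriminant: Δ = (29)² - 4(9)(-1408) = 841 + 50688 = 51529
√Δ = 227
n = [-(29) + √Δ] / (2·9) = (-29 + 227) / 18 = 198 / 18 = 11
(The negative root is discarded since n must be a positive integer.)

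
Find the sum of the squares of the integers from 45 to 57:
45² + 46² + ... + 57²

Use ∑_{k=1}^{n} k² = n(n+1)(2n+1)/6, then subtract the first 44 terms.
∑_{k=1}^{57} k² = 57×58×115/6 = 63365
∑_{k=1}^{44} k² = 44×45×89/6 = 29370
∑_{k=45}^{57} k² = 63365 - 29370 = 33995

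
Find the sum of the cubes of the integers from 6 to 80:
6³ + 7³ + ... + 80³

Use ∑_{k=1}^{n} k³ = [n(n+1)/2]², then subtract the first 5 terms.
∑_{k=1}^{80} k³ = [80×81/2]² = 3240² = 10497600
∑_{k=1}^{5} k³ = [5×6/2]² = 15² = 225
∑_{k=6}^{80} k³ = 10497600 - 225 = 10497375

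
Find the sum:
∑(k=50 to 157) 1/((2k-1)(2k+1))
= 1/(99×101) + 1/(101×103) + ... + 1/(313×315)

Partial fractions: 1/((2k-1)(2k+1)) = (1/2)[1/(2k-1) - 1/(2k+1)]
The series telescopes:
= (1/2)[1/99 - 1/315]
= 4/1155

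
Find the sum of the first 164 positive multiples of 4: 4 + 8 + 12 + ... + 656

Factor out 4: = 4(1 + 2 + ... + 164) = 4 × n(n+1)/2
= 4 × 164×165/2
= 4 × 13530
= 54120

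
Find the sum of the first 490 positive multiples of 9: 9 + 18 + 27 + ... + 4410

Factor out 9: = 9(1 + 2 + ... + 490) = 9 × n(n+1)/2
= 9 × 490×491/2
= 9 × 120295
= 1082655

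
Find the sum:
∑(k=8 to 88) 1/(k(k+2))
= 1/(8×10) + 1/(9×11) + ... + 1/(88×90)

Partial fractions: 1/(k(k+2)) = (1/2)[1/k - 1/(k+2)]
Telescoping leaves the first two and last two terms:
= (1/2)[1/8 + 1/9 - 1/89 - 1/90]
= 761/7120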